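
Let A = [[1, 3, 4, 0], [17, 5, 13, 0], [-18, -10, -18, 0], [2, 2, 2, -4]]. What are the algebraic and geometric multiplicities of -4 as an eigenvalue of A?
The characteristic polynomial is (x + 4)^4, so the factor x + 4 appears with exponent 4: the algebraic multiplicity is 4.

rank(A + 4I) = 2, so the eigenspace has dimension 4 - 2 = 2: the geometric multiplicity is 2.

Since 2 < 4, A is not diagonalizable.

algebraic multiplicity 4, geometric multiplicity 2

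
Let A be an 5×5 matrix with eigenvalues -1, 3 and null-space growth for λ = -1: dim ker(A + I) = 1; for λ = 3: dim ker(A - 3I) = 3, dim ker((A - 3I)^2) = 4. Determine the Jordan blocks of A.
λ = -1: successive nullity increments [1] count blocks of size ≥ k; block sizes are [1].
λ = 3: successive nullity increments [3, 1] count blocks of size ≥ k; block sizes are [2, 1, 1].

Jordan blocks: (-1, 1), (3, 2), (3, 1), (3, 1)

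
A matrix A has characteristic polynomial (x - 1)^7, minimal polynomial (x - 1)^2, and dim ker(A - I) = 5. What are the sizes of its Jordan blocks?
λ = 1: algebraic multiplicity 7 (exponent in χ_A), largest block size 2 (exponent in m_A), 5 blocks (geometric multiplicity). These force block sizes [2, 2, 1, 1, 1].

Jordan blocks: (1, 2), (1, 2), (1, 1), (1, 1), (1, 1)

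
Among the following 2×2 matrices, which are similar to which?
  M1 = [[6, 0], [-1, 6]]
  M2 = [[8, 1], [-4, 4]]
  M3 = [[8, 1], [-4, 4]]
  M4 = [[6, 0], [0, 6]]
2 classes: {M1, M2, M3}, {M4}

Characteristic polynomials: χ_{M1} = (x - 6)^2, χ_{M2} = (x - 6)^2, χ_{M3} = (x - 6)^2, χ_{M4} = (x - 6)^2.

{M1, M2, M3}: invariant factors (x - 6)^2.

{M4}: invariant factors x - 6, x - 6.

Matrices are similar if and only if their invariant-factor lists agree; the partition into similarity classes is {M1, M2, M3}, {M4}.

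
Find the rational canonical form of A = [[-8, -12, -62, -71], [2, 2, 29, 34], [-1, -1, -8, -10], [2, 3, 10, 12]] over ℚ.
The invariant factors of A (the non-unit diagonal entries of the Smith normal form of xI - A over ℚ[x]) are (x^2 + x - 3)^2, each dividing the next. The characteristic polynomial is their product, (x^2 + x - 3)^2.

The rational canonical form is the block-diagonal matrix of companion matrices C(f_i):
R = [[0, 0, 0, -9], [1, 0, 0, 6], [0, 1, 0, 5], [0, 0, 1, -2]].

Note the characteristic polynomial does not split into linear factors over ℚ, so A has no Jordan form over ℚ; the rational canonical form exists over any field.

R = [[0, 0, 0, -9], [1, 0, 0, 6], [0, 1, 0, 5], [0, 0, 1, -2]]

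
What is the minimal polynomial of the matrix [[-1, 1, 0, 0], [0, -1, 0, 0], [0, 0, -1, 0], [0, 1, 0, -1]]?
m_A(x) = (x + 1)^2

The characteristic polynomial factors as (x + 1)^4. The minimal polynomial is ∏(x - λ)^{k_λ} where k_λ is the size of the largest Jordan block at λ.

For λ = -1: rank(A + I) = 1, and the largest Jordan block has size 2 (the smallest k with rank((A + I)^k) = rank((A + I)^(k+1))).

So m_A(x) = (x + 1)^2.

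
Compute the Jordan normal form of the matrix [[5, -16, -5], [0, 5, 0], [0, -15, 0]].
The characteristic polynomial is det(xI - A) = x(x - 5)^2, so the eigenvalues are 0 (algebraic multiplicity 1), 5 (algebraic multiplicity 2).

For λ = 0: algebraic multiplicity 1 gives one 1×1 block.

For λ = 5: rank(A - 5I) = 2, rank((A - 5I)^2) = 1. The eigenspace has dimension 3 - 2 = 1, so there is 1 Jordan block; the rank sequence gives block sizes [2].

Assembling the blocks gives the Jordan form J above.

J = [[0, 0, 0], [0, 5, 1], [0, 0, 5]]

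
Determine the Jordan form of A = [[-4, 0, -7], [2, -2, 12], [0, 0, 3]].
J = [[-4, 0, 0], [0, -2, 0], [0, 0, 3]]

The characteristic polynomial is det(xI - A) = (x - 3)(x + 2)(x + 4), so the eigenvalues are -4 (algebraic multiplicity 1), -2 (algebraic multiplicity 1), 3 (algebraic multiplicity 1).

For λ = -4: algebraic multiplicity 1 gives one 1×1 block.

For λ = -2: algebraic multiplicity 1 gives one 1×1 block.

For λ = 3: algebraic multiplicity 1 gives one 1×1 block.

Assembling the blocks gives the Jordan form J above.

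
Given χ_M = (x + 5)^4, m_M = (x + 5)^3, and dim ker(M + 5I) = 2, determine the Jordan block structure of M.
λ = -5: algebraic multiplicity 4 (exponent in χ_M), largest block size 3 (exponent in m_M), 2 blocks (geometric multiplicity). These force block sizes [3, 1].

Jordan blocks: (-5, 3), (-5, 1)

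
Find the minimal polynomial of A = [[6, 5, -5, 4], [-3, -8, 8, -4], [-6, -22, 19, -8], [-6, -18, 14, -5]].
The characteristic polynomial factors as (x - 3)^4. The minimal polynomial is ∏(x - λ)^{k_λ} where k_λ is the size of the largest Jordan block at λ.

For λ = 3: rank(A - 3I) = 2, and the largest Jordan block has size 3 (the smallest k with rank((A - 3I)^k) = rank((A - 3I)^(k+1))).

So m_A(x) = (x - 3)^3.

m_A(x) = (x - 3)^3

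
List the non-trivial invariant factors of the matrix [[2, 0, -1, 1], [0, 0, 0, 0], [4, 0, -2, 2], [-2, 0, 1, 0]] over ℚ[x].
x, x^3

The Jordan structure of A has elementary divisors x^3, x. Arranging the block sizes at each eigenvalue in decreasing order and taking row products gives the invariant factors.

Invariant factors (smallest first, each dividing the next): x, x^3.

Check: the last factor x^3 is the minimal polynomial, and the product x^4 is the characteristic polynomial.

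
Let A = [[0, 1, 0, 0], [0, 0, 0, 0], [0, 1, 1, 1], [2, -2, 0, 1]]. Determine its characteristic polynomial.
xI - A = [[x, -1, 0, 0], [0, x, 0, 0], [0, -1, x - 1, -1], [-2, 2, 0, x - 1]].

Expanding det(xI - A) along the first row:
det(xI - A) = + (x)·det([[x, 0, 0], [-1, x - 1, -1], [2, 0, x - 1]]) - (-1)·det([[0, 0, 0], [0, x - 1, -1], [-2, 0, x - 1]]) + (0)·det([[0, x, 0], [0, -1, -1], [-2, 2, x - 1]]) - (0)·det([[0, x, 0], [0, -1, x - 1], [-2, 2, 0]]).

Evaluating gives χ_A(x) = x^4 - 2x^3 + x^2 = x^2(x - 1)^2.

χ_A(x) = x^2(x - 1)^2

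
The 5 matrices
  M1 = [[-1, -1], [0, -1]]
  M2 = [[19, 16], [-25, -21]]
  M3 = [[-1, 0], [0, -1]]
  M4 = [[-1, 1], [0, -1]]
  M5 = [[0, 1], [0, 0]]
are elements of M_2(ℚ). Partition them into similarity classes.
3 classes: {M1, M2, M4}, {M3}, {M5}

Characteristic polynomials: χ_{M1} = (x + 1)^2, χ_{M2} = (x + 1)^2, χ_{M3} = (x + 1)^2, χ_{M4} = (x + 1)^2, χ_{M5} = x^2.

{M1, M2, M4}: invariant factors (x + 1)^2.

{M3}: invariant factors x + 1, x + 1.

{M5}: invariant factors x^2.

Matrices are similar if and only if their invariant-factor lists agree; the partition into similarity classes is {M1, M2, M4}, {M3}, {M5}.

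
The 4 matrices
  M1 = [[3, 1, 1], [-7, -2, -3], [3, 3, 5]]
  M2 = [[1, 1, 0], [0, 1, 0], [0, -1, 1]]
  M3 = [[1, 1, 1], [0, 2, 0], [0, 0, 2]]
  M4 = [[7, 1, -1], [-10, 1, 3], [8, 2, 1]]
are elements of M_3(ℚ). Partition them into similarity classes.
4 classes: {M1}, {M2}, {M3}, {M4}

Characteristic polynomials: χ_{M1} = (x - 2)^3, χ_{M2} = (x - 1)^3, χ_{M3} = (x - 2)^2(x - 1), χ_{M4} = (x - 3)^3.

{M1}: invariant factors (x - 2)^3.

{M2}: invariant factors x - 1, (x - 1)^2.

{M3}: invariant factors x - 2, (x - 2)(x - 1).

{M4}: invariant factors (x - 3)^3.

Matrices are similar if and only if their invariant-factor lists agree; the partition into similarity classes is {M1}, {M2}, {M3}, {M4}.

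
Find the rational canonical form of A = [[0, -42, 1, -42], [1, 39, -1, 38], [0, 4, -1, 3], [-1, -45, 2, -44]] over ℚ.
R = [[0, 0, 0, -36], [1, 0, 0, 36], [0, 1, 0, 3], [0, 0, 1, -6]]

The invariant factors of A (the non-unit diagonal entries of the Smith normal form of xI - A over ℚ[x]) are (x^2 + 3x - 6)^2, each dividing the next. The characteristic polynomial is their product, (x^2 + 3x - 6)^2.

The rational canonical form is the block-diagonal matrix of companion matrices C(f_i):
R = [[0, 0, 0, -36], [1, 0, 0, 36], [0, 1, 0, 3], [0, 0, 1, -6]].

Note the characteristic polynomial does not split into linear factors over ℚ, so A has no Jordan form over ℚ; the rational canonical form exists over any field.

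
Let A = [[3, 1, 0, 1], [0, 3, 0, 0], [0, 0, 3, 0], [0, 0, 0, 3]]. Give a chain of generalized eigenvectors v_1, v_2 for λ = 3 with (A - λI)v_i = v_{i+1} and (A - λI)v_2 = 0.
We seek v_1 ∈ ker((A - 3I)^2) \ ker(A - 3I), then set v_{i+1} = (A - 3I) v_i.

One such chain is v_1 = [[2, 3, 9, -2]]^T, v_2 = [[1, 0, 0, 0]]^T. Check: (A - 3I) v_2 = [[0, 0, 0, 0]]^T = 0.

v_1 = [[2, 3, 9, -2]]^T, v_2 = [[1, 0, 0, 0]]^T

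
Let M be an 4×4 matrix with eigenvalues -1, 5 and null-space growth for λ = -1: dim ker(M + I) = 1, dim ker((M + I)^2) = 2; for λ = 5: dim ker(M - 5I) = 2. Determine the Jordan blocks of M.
λ = -1: successive nullity increments [1, 1] count blocks of size ≥ k; block sizes are [2].
λ = 5: successive nullity increments [2] count blocks of size ≥ k; block sizes are [1, 1].

Jordan blocks: (-1, 2), (5, 1), (5, 1)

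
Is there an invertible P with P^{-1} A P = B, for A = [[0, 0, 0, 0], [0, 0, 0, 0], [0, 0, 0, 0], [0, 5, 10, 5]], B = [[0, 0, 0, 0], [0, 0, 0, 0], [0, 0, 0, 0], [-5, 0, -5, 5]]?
Yes.

Two matrices over a field are similar if and only if they have the same invariant factors.

Both A and B have characteristic polynomial x^3(x - 5) and minimal polynomial x(x - 5). Computing further, both have invariant factors x, x, x(x - 5). Hence A and B are similar.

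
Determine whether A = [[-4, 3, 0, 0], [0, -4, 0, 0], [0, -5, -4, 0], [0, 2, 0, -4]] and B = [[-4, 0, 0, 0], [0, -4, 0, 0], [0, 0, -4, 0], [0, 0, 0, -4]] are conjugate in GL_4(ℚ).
Both have characteristic polynomial (x + 4)^4, but the minimal polynomial of A is (x + 4)^2 while the minimal polynomial of B is x + 4. The minimal polynomial is a similarity invariant, so A and B are not similar.

No.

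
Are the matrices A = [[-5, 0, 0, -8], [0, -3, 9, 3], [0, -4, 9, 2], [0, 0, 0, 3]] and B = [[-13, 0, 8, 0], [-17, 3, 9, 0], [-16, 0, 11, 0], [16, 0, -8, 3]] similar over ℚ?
Yes.

Two matrices over a field are similar if and only if they have the same invariant factors.

Both A and B have characteristic polynomial (x - 3)^3(x + 5) and minimal polynomial (x - 3)^2(x + 5). Computing further, both have invariant factors x - 3, (x - 3)^2(x + 5). Hence A and B are similar.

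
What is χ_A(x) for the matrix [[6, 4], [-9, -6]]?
xI - A = [[x - 6, -4], [9, x + 6]].

Expanding det(xI - A) along the first row:
det(xI - A) = + (x - 6)·det([[x + 6]]) - (-4)·det([[9]]).

Evaluating gives χ_A(x) = x^2.

χ_A(x) = x^2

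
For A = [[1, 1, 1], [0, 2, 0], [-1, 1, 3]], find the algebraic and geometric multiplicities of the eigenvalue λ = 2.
The characteristic polynomial is (x - 2)^3, so the factor x - 2 appears with exponent 3: the algebraic multiplicity is 3.

rank(A - 2I) = 1, so the eigenspace has dimension 3 - 1 = 2: the geometric multiplicity is 2.

Since 2 < 3, A is not diagonalizable.

algebraic multiplicity 3, geometric multiplicity 2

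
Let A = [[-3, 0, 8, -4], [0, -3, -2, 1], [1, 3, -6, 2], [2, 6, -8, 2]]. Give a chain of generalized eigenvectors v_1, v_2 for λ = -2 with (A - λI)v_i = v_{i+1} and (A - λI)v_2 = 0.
v_1 = [[-4, 1, 3, 7]]^T, v_2 = [[0, 0, 1, 2]]^T

We seek v_1 ∈ ker((A + 2I)^2) \ ker(A + 2I), then set v_{i+1} = (A + 2I) v_i.

One such chain is v_1 = [[-4, 1, 3, 7]]^T, v_2 = [[0, 0, 1, 2]]^T. Check: (A + 2I) v_2 = [[0, 0, 0, 0]]^T = 0.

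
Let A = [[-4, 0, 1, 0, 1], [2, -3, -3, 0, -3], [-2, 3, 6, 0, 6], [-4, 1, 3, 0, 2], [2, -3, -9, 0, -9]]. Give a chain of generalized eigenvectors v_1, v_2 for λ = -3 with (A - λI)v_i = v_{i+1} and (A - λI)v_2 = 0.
v_1 = [[-1, 2, -1, -1, 0]]^T, v_2 = [[0, 1, -1, 0, 1]]^T

We seek v_1 ∈ ker((A + 3I)^2) \ ker(A + 3I), then set v_{i+1} = (A + 3I) v_i.

One such chain is v_1 = [[-1, 2, -1, -1, 0]]^T, v_2 = [[0, 1, -1, 0, 1]]^T. Check: (A + 3I) v_2 = [[0, 0, 0, 0, 0]]^T = 0.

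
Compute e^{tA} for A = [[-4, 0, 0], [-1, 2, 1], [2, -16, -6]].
e^{tA} = [[e^{-4*t}, 0, 0], [-t*e^{-2*t}, (4*t + 1)*e^{-2*t}, t*e^{-2*t}], [((4*t - 1)*e^{2*t} + 1)*e^{-4*t}, -16*t*e^{-2*t}, (1 - 4*t)*e^{-2*t}]]

A has Jordan form J = [[-4, 0, 0], [0, -2, 1], [0, 0, -2]] with A = PJP^{-1}, so e^{tA} = P e^{tJ} P^{-1}.

For a Jordan block J_k(λ), e^{tJ_k(λ)} = e^{λt} · (I + tN + t^2 N^2/2! + ... + t^{k-1} N^{k-1}/(k-1)!) where N is the nilpotent superdiagonal part.

Assembling the blocks and conjugating back gives the entries of e^{tA} as shown above.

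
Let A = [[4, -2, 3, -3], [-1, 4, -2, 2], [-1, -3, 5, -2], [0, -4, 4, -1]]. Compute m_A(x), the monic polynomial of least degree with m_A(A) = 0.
m_A(x) = (x - 3)^3

The characteristic polynomial factors as (x - 3)^4. The minimal polynomial is ∏(x - λ)^{k_λ} where k_λ is the size of the largest Jordan block at λ.

For λ = 3: rank(A - 3I) = 2, and the largest Jordan block has size 3 (the smallest k with rank((A - 3I)^k) = rank((A - 3I)^(k+1))).

So m_A(x) = (x - 3)^3.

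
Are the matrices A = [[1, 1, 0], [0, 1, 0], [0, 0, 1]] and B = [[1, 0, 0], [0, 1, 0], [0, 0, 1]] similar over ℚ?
Both have characteristic polynomial (x - 1)^3, but the minimal polynomial of A is (x - 1)^2 while the minimal polynomial of B is x - 1. The minimal polynomial is a similarity invariant, so A and B are not similar.

No.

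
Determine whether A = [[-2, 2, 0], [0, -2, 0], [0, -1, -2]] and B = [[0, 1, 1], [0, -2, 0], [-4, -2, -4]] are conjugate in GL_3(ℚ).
Two matrices over a field are similar if and only if they have the same invariant factors.

Both A and B have characteristic polynomial (x + 2)^3 and minimal polynomial (x + 2)^2. Computing further, both have invariant factors x + 2, (x + 2)^2. Hence A and B are similar.

Yes.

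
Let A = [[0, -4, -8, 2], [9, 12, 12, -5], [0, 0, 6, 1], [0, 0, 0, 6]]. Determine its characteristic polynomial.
χ_A(x) = (x - 6)^4

xI - A = [[x, 4, 8, -2], [-9, x - 12, -12, 5], [0, 0, x - 6, -1], [0, 0, 0, x - 6]].

Expanding det(xI - A) along the first row:
det(xI - A) = + (x)·det([[x - 12, -12, 5], [0, x - 6, -1], [0, 0, x - 6]]) - (4)·det([[-9, -12, 5], [0, x - 6, -1], [0, 0, x - 6]]) + (8)·det([[-9, x - 12, 5], [0, 0, -1], [0, 0, x - 6]]) - (-2)·det([[-9, x - 12, -12], [0, 0, x - 6], [0, 0, 0]]).

Evaluating gives χ_A(x) = x^4 - 24x^3 + 216x^2 - 864x + 1296 = (x - 6)^4.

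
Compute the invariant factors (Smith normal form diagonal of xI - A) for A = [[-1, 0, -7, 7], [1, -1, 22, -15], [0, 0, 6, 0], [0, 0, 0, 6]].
x - 6, (x - 6)(x + 1)^2

The Jordan structure of A has elementary divisors (x + 1)^2, (x - 6), (x - 6). Arranging the block sizes at each eigenvalue in decreasing order and taking row products gives the invariant factors.

Invariant factors (smallest first, each dividing the next): x - 6, (x - 6)(x + 1)^2.

Check: the last factor (x - 6)(x + 1)^2 is the minimal polynomial, and the product (x - 6)^2(x + 1)^2 is the characteristic polynomial.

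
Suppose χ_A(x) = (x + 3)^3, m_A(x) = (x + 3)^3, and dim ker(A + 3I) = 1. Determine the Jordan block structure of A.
Jordan blocks: (-3, 3)

λ = -3: algebraic multiplicity 3 (exponent in χ_A), largest block size 3 (exponent in m_A), 1 block (geometric multiplicity). This forces block sizes [3].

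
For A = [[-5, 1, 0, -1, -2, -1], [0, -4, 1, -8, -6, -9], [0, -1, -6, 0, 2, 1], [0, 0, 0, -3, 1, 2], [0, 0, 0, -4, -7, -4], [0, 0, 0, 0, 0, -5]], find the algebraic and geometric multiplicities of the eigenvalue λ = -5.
algebraic multiplicity 6, geometric multiplicity 3

The characteristic polynomial is (x + 5)^6, so the factor x + 5 appears with exponent 6: the algebraic multiplicity is 6.

rank(A + 5I) = 3, so the eigenspace has dimension 6 - 3 = 3: the geometric multiplicity is 3.

Since 3 < 6, A is not diagonalizable.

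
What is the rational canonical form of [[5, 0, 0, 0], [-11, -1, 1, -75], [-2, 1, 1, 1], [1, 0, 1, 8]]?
The invariant factors of A (the non-unit diagonal entries of the Smith normal form of xI - A over ℚ[x]) are x - 5, (x - 6)(x - 5)(x + 3), each dividing the next. The characteristic polynomial is their product, (x - 6)(x - 5)^2(x + 3).

The rational canonical form is the block-diagonal matrix of companion matrices C(f_i):
R = [[5, 0, 0, 0], [0, 0, 0, -90], [0, 1, 0, 3], [0, 0, 1, 8]].

R = [[5, 0, 0, 0], [0, 0, 0, -90], [0, 1, 0, 3], [0, 0, 1, 8]]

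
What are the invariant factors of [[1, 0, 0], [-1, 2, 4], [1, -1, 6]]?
(x - 4)^2(x - 1)

The Jordan structure of A has elementary divisors (x - 1), (x - 4)^2. Arranging the block sizes at each eigenvalue in decreasing order and taking row products gives the invariant factors.

Invariant factors (smallest first, each dividing the next): (x - 4)^2(x - 1).

Check: the last factor (x - 4)^2(x - 1) is the minimal polynomial, and the product (x - 4)^2(x - 1) is the characteristic polynomial.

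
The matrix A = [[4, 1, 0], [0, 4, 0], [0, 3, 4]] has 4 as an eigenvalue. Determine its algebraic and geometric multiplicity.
algebraic multiplicity 3, geometric multiplicity 2

The characteristic polynomial is (x - 4)^3, so the factor x - 4 appears with exponent 3: the algebraic multiplicity is 3.

rank(A - 4I) = 1, so the eigenspace has dimension 3 - 1 = 2: the geometric multiplicity is 2.

Since 2 < 3, A is not diagonalizable.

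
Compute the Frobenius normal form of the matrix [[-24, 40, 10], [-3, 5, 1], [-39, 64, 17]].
R = [[0, 0, 6], [1, 0, -3], [0, 1, -2]]

The invariant factors of A (the non-unit diagonal entries of the Smith normal form of xI - A over ℚ[x]) are (x - 1)(x^2 + 3x + 6), each dividing the next. The characteristic polynomial is their product, (x - 1)(x^2 + 3x + 6).

The rational canonical form is the block-diagonal matrix of companion matrices C(f_i):
R = [[0, 0, 6], [1, 0, -3], [0, 1, -2]].

Note the characteristic polynomial does not split into linear factors over ℚ, so A has no Jordan form over ℚ; the rational canonical form exists over any field.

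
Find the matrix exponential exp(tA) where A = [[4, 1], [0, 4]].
A has Jordan form J = [[4, 1], [0, 4]] with A = PJP^{-1}, so e^{tA} = P e^{tJ} P^{-1}.

For a Jordan block J_k(λ), e^{tJ_k(λ)} = e^{λt} · (I + tN + t^2 N^2/2! + ... + t^{k-1} N^{k-1}/(k-1)!) where N is the nilpotent superdiagonal part.

Assembling the blocks and conjugating back gives the entries of e^{tA} as shown above.

e^{tA} = [[e^{4*t}, t*e^{4*t}], [0, e^{4*t}]]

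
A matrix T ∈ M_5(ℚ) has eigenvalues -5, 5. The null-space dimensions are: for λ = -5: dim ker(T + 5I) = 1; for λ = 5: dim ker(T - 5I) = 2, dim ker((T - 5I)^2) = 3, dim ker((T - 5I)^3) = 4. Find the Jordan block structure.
Jordan blocks: (-5, 1), (5, 3), (5, 1)

λ = -5: successive nullity increments [1] count blocks of size ≥ k; block sizes are [1].
λ = 5: successive nullity increments [2, 1, 1] count blocks of size ≥ k; block sizes are [3, 1].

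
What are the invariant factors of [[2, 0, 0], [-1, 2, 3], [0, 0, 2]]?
x - 2, (x - 2)^2

The Jordan structure of A has elementary divisors (x - 2)^2, (x - 2). Arranging the block sizes at each eigenvalue in decreasing order and taking row products gives the invariant factors.

Invariant factors (smallest first, each dividing the next): x - 2, (x - 2)^2.

Check: the last factor (x - 2)^2 is the minimal polynomial, and the product (x - 2)^3 is the characteristic polynomial.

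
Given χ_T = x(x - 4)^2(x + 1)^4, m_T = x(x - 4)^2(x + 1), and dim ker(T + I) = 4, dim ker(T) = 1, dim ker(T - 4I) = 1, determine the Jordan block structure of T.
Jordan blocks: (-1, 1), (-1, 1), (-1, 1), (-1, 1), (0, 1), (4, 2)

λ = -1: algebraic multiplicity 4 (exponent in χ_T), largest block size 1 (exponent in m_T), 4 blocks (geometric multiplicity). These force block sizes [1, 1, 1, 1].
λ = 0: algebraic multiplicity 1 (exponent in χ_T), largest block size 1 (exponent in m_T), 1 block (geometric multiplicity). This forces block sizes [1].
λ = 4: algebraic multiplicity 2 (exponent in χ_T), largest block size 2 (exponent in m_T), 1 block (geometric multiplicity). This forces block sizes [2].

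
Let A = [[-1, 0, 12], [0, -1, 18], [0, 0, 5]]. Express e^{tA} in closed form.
e^{tA} = [[e^{-t}, 0, (2*e^{6*t} - 2)*e^{-t}], [0, e^{-t}, (3*e^{6*t} - 3)*e^{-t}], [0, 0, e^{5*t}]]

A has Jordan form J = [[-1, 0, 0], [0, -1, 0], [0, 0, 5]] with A = PJP^{-1}, so e^{tA} = P e^{tJ} P^{-1}.

For a Jordan block J_k(λ), e^{tJ_k(λ)} = e^{λt} · (I + tN + t^2 N^2/2! + ... + t^{k-1} N^{k-1}/(k-1)!) where N is the nilpotent superdiagonal part.

Assembling the blocks and conjugating back gives the entries of e^{tA} as shown above.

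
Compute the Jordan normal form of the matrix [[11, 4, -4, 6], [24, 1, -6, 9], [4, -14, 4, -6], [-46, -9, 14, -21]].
J = [[-5, 0, 0, 0], [0, 0, 1, 0], [0, 0, 0, 0], [0, 0, 0, 0]]

The characteristic polynomial is det(xI - A) = x^3(x + 5), so the eigenvalues are -5 (algebraic multiplicity 1), 0 (algebraic multiplicity 3).

For λ = -5: algebraic multiplicity 1 gives one 1×1 block.

For λ = 0: rank(A) = 2, rank(A^2) = 1. The eigenspace has dimension 4 - 2 = 2, so there are 2 Jordan blocks; the rank sequence gives block sizes [2, 1].

Assembling the blocks gives the Jordan form J above.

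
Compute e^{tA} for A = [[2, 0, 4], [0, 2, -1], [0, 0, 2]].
A has Jordan form J = [[2, 1, 0], [0, 2, 0], [0, 0, 2]] with A = PJP^{-1}, so e^{tA} = P e^{tJ} P^{-1}.

For a Jordan block J_k(λ), e^{tJ_k(λ)} = e^{λt} · (I + tN + t^2 N^2/2! + ... + t^{k-1} N^{k-1}/(k-1)!) where N is the nilpotent superdiagonal part.

Assembling the blocks and conjugating back gives the entries of e^{tA} as shown above.

e^{tA} = [[e^{2*t}, 0, 4*t*e^{2*t}], [0, e^{2*t}, -t*e^{2*t}], [0, 0, e^{2*t}]]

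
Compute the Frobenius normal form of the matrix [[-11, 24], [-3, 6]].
The invariant factors of A (the non-unit diagonal entries of the Smith normal form of xI - A over ℚ[x]) are (x + 2)(x + 3), each dividing the next. The characteristic polynomial is their product, (x + 2)(x + 3).

The rational canonical form is the block-diagonal matrix of companion matrices C(f_i):
R = [[0, -6], [1, -5]].

R = [[0, -6], [1, -5]]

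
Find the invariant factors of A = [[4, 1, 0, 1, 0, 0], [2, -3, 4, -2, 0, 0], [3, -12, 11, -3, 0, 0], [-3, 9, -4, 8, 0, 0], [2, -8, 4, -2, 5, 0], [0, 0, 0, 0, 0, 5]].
x - 5, x - 5, (x - 5)^2, (x - 5)^2

The Jordan structure of A has elementary divisors (x - 5)^2, (x - 5)^2, (x - 5), (x - 5). Arranging the block sizes at each eigenvalue in decreasing order and taking row products gives the invariant factors.

Invariant factors (smallest first, each dividing the next): x - 5, x - 5, (x - 5)^2, (x - 5)^2.

Check: the last factor (x - 5)^2 is the minimal polynomial, and the product (x - 5)^6 is the characteristic polynomial.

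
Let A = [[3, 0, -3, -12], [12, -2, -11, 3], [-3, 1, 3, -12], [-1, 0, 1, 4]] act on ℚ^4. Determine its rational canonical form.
The invariant factors of A (the non-unit diagonal entries of the Smith normal form of xI - A over ℚ[x]) are x(x - 4)(x^2 - 4x - 1), each dividing the next. The characteristic polynomial is their product, x(x - 4)(x^2 - 4x - 1).

The rational canonical form is the block-diagonal matrix of companion matrices C(f_i):
R = [[0, 0, 0, 0], [1, 0, 0, -4], [0, 1, 0, -15], [0, 0, 1, 8]].

Note the characteristic polynomial does not split into linear factors over ℚ, so A has no Jordan form over ℚ; the rational canonical form exists over any field.

R = [[0, 0, 0, 0], [1, 0, 0, -4], [0, 1, 0, -15], [0, 0, 1, 8]]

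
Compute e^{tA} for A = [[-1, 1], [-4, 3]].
A has Jordan form J = [[1, 1], [0, 1]] with A = PJP^{-1}, so e^{tA} = P e^{tJ} P^{-1}.

For a Jordan block J_k(λ), e^{tJ_k(λ)} = e^{λt} · (I + tN + t^2 N^2/2! + ... + t^{k-1} N^{k-1}/(k-1)!) where N is the nilpotent superdiagonal part.

Assembling the blocks and conjugating back gives the entries of e^{tA} as shown above.

e^{tA} = [[(1 - 2*t)*e^{t}, t*e^{t}], [-4*t*e^{t}, (2*t + 1)*e^{t}]]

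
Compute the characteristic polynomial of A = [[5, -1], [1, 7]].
χ_A(x) = (x - 6)^2

xI - A = [[x - 5, 1], [-1, x - 7]].

Expanding det(xI - A) along the first row:
det(xI - A) = + (x - 5)·det([[x - 7]]) - (1)·det([[-1]]).

Evaluating gives χ_A(x) = x^2 - 12x + 36 = (x - 6)^2.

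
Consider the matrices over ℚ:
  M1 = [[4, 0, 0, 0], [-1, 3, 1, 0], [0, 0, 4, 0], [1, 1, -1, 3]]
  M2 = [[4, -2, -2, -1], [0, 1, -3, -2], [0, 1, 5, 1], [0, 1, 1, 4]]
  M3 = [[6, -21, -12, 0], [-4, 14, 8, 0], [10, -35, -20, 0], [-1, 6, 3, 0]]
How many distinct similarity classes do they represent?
2 classes: {M1, M2}, {M3}

Characteristic polynomials: χ_{M1} = (x - 4)^2(x - 3)^2, χ_{M2} = (x - 4)^2(x - 3)^2, χ_{M3} = x^4.

{M1, M2}: invariant factors x - 4, (x - 4)(x - 3)^2.

{M3}: invariant factors x^2, x^2.

Matrices are similar if and only if their invariant-factor lists agree; the partition into similarity classes is {M1, M2}, {M3}.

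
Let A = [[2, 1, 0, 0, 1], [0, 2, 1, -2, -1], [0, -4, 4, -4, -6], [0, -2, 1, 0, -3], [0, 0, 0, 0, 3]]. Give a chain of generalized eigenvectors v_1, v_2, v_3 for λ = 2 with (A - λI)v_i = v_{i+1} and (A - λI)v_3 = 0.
v_1 = [[0, 0, 1, 0, 0]]^T, v_2 = [[0, 1, 2, 1, 0]]^T, v_3 = [[1, 0, -4, -2, 0]]^T

We seek v_1 ∈ ker((A - 2I)^3) \ ker((A - 2I)^2), then set v_{i+1} = (A - 2I) v_i.

One such chain is v_1 = [[0, 0, 1, 0, 0]]^T, v_2 = [[0, 1, 2, 1, 0]]^T, v_3 = [[1, 0, -4, -2, 0]]^T. Check: (A - 2I) v_3 = [[0, 0, 0, 0, 0]]^T = 0.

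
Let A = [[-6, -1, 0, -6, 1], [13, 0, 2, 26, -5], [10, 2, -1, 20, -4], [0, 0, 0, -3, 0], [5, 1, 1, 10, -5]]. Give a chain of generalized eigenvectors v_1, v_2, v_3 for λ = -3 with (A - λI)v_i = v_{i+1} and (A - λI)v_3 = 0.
We seek v_1 ∈ ker((A + 3I)^3) \ ker((A + 3I)^2), then set v_{i+1} = (A + 3I) v_i.

One such chain is v_1 = [[-2, 2, 1, 1, 1]]^T, v_2 = [[-1, 3, 2, 0, 1]]^T, v_3 = [[1, -5, -4, 0, -2]]^T. Check: (A + 3I) v_3 = [[0, 0, 0, 0, 0]]^T = 0.

v_1 = [[-2, 2, 1, 1, 1]]^T, v_2 = [[-1, 3, 2, 0, 1]]^T, v_3 = [[1, -5, -4, 0, -2]]^T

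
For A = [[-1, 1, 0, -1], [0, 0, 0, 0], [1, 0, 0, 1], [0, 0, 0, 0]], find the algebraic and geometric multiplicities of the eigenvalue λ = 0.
The characteristic polynomial is x^3(x + 1), so the factor x appears with exponent 3: the algebraic multiplicity is 3.

rank(A) = 2, so the eigenspace has dimension 4 - 2 = 2: the geometric multiplicity is 2.

Since 2 < 3, A is not diagonalizable.

algebraic multiplicity 3, geometric multiplicity 2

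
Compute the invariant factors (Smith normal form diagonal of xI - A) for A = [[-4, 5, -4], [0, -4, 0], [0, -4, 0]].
x(x + 4)^2

The Jordan structure of A has elementary divisors (x + 4)^2, x. Arranging the block sizes at each eigenvalue in decreasing order and taking row products gives the invariant factors.

Invariant factors (smallest first, each dividing the next): x(x + 4)^2.

Check: the last factor x(x + 4)^2 is the minimal polynomial, and the product x(x + 4)^2 is the characteristic polynomial.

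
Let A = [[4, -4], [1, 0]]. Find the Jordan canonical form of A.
The characteristic polynomial is det(xI - A) = (x - 2)^2, so the eigenvalues are 2 (algebraic multiplicity 2).

For λ = 2: rank(A - 2I) = 1, rank((A - 2I)^2) = 0. The eigenspace has dimension 2 - 1 = 1, so there is 1 Jordan block; the rank sequence gives block sizes [2].

Assembling the blocks gives the Jordan form J above.

J = [[2, 1], [0, 2]]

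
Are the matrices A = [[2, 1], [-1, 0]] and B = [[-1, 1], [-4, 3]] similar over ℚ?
Two matrices over a field are similar if and only if they have the same invariant factors.

Both A and B have characteristic polynomial (x - 1)^2 and minimal polynomial (x - 1)^2. Computing further, both have invariant factors (x - 1)^2. Hence A and B are similar.

Yes.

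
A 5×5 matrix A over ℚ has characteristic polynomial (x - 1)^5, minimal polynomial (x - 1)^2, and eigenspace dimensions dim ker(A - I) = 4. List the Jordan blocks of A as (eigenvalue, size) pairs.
λ = 1: algebraic multiplicity 5 (exponent in χ_A), largest block size 2 (exponent in m_A), 4 blocks (geometric multiplicity). These force block sizes [2, 1, 1, 1].

Jordan blocks: (1, 2), (1, 1), (1, 1), (1, 1)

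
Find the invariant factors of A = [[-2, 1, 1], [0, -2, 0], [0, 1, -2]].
(x + 2)^3

The Jordan structure of A has elementary divisors (x + 2)^3. Arranging the block sizes at each eigenvalue in decreasing order and taking row products gives the invariant factors.

Invariant factors (smallest first, each dividing the next): (x + 2)^3.

Check: the last factor (x + 2)^3 is the minimal polynomial, and the product (x + 2)^3 is the characteristic polynomial.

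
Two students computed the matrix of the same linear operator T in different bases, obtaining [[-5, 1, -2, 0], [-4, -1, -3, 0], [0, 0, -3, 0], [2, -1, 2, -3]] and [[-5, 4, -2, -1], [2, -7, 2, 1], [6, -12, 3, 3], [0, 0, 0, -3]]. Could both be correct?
Both have characteristic polynomial (x + 3)^4, but the minimal polynomial of A is (x + 3)^3 while the minimal polynomial of B is (x + 3)^2. The minimal polynomial is a similarity invariant, so A and B are not similar.

No.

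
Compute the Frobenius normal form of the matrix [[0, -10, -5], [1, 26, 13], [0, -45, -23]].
The invariant factors of A (the non-unit diagonal entries of the Smith normal form of xI - A over ℚ[x]) are (x - 1)(x^2 - 2x - 5), each dividing the next. The characteristic polynomial is their product, (x - 1)(x^2 - 2x - 5).

The rational canonical form is the block-diagonal matrix of companion matrices C(f_i):
R = [[0, 0, -5], [1, 0, 3], [0, 1, 3]].

Note the characteristic polynomial does not split into linear factors over ℚ, so A has no Jordan form over ℚ; the rational canonical form exists over any field.

R = [[0, 0, -5], [1, 0, 3], [0, 1, 3]]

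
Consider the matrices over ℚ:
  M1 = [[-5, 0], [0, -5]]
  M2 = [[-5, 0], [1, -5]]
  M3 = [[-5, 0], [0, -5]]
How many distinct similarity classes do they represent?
2 classes: {M1, M3}, {M2}

Characteristic polynomials: χ_{M1} = (x + 5)^2, χ_{M2} = (x + 5)^2, χ_{M3} = (x + 5)^2.

{M1, M3}: invariant factors x + 5, x + 5.

{M2}: invariant factors (x + 5)^2.

Matrices are similar if and only if their invariant-factor lists agree; the partition into similarity classes is {M1, M3}, {M2}.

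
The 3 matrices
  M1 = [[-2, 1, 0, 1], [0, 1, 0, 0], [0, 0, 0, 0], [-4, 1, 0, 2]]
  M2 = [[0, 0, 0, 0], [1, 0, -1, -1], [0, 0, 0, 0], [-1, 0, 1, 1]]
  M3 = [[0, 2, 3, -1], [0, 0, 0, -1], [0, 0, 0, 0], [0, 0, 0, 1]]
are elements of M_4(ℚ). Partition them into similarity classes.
Characteristic polynomials: χ_{M1} = x^3(x - 1), χ_{M2} = x^3(x - 1), χ_{M3} = x^3(x - 1).

{M1, M3}: invariant factors x, x^2(x - 1).

{M2}: invariant factors x, x, x(x - 1).

Matrices are similar if and only if their invariant-factor lists agree; the partition into similarity classes is {M1, M3}, {M2}.

2 classes: {M1, M3}, {M2}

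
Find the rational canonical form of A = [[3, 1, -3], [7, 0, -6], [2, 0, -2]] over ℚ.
R = [[0, 0, 2], [1, 0, 7], [0, 1, 1]]

The invariant factors of A (the non-unit diagonal entries of the Smith normal form of xI - A over ℚ[x]) are (x + 2)(x^2 - 3x - 1), each dividing the next. The characteristic polynomial is their product, (x + 2)(x^2 - 3x - 1).

The rational canonical form is the block-diagonal matrix of companion matrices C(f_i):
R = [[0, 0, 2], [1, 0, 7], [0, 1, 1]].

Note the characteristic polynomial does not split into linear factors over ℚ, so A has no Jordan form over ℚ; the rational canonical form exists over any field.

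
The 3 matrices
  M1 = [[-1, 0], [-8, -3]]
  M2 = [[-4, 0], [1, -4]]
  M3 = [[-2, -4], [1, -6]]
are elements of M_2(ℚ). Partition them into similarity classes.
Characteristic polynomials: χ_{M1} = (x + 1)(x + 3), χ_{M2} = (x + 4)^2, χ_{M3} = (x + 4)^2.

{M1}: invariant factors (x + 1)(x + 3).

{M2, M3}: invariant factors (x + 4)^2.

Matrices are similar if and only if their invariant-factor lists agree; the partition into similarity classes is {M1}, {M2, M3}.

2 classes: {M1}, {M2, M3}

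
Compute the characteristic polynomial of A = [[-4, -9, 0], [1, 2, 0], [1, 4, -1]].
χ_A(x) = (x + 1)^3

xI - A = [[x + 4, 9, 0], [-1, x - 2, 0], [-1, -4, x + 1]].

Expanding det(xI - A) along the first row:
det(xI - A) = + (x + 4)·det([[x - 2, 0], [-4, x + 1]]) - (9)·det([[-1, 0], [-1, x + 1]]) + (0)·det([[-1, x - 2], [-1, -4]]).

Evaluating gives χ_A(x) = x^3 + 3x^2 + 3x + 1 = (x + 1)^3.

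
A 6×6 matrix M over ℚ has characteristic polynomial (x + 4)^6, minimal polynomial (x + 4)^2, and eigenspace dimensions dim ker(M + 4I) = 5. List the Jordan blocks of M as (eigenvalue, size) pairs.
Jordan blocks: (-4, 2), (-4, 1), (-4, 1), (-4, 1), (-4, 1)

λ = -4: algebraic multiplicity 6 (exponent in χ_M), largest block size 2 (exponent in m_M), 5 blocks (geometric multiplicity). These force block sizes [2, 1, 1, 1, 1].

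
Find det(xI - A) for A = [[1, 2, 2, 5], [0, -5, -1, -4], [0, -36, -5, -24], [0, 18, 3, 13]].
χ_A(x) = (x - 1)^4

xI - A = [[x - 1, -2, -2, -5], [0, x + 5, 1, 4], [0, 36, x + 5, 24], [0, -18, -3, x - 13]].

Expanding det(xI - A) along the first row:
det(xI - A) = + (x - 1)·det([[x + 5, 1, 4], [36, x + 5, 24], [-18, -3, x - 13]]) - (-2)·det([[0, 1, 4], [0, x + 5, 24], [0, -3, x - 13]]) + (-2)·det([[0, x + 5, 4], [0, 36, 24], [0, -18, x - 13]]) - (-5)·det([[0, x + 5, 1], [0, 36, x + 5], [0, -18, -3]]).

Evaluating gives χ_A(x) = x^4 - 4x^3 + 6x^2 - 4x + 1 = (x - 1)^4.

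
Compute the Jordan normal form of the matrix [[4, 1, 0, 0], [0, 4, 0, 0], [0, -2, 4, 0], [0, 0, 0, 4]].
The characteristic polynomial is det(xI - A) = (x - 4)^4, so the eigenvalues are 4 (algebraic multiplicity 4).

For λ = 4: rank(A - 4I) = 1, rank((A - 4I)^2) = 0. The eigenspace has dimension 4 - 1 = 3, so there are 3 Jordan blocks; the rank sequence gives block sizes [2, 1, 1].

Assembling the blocks gives the Jordan form J above.

J = [[4, 1, 0, 0], [0, 4, 0, 0], [0, 0, 4, 0], [0, 0, 0, 4]]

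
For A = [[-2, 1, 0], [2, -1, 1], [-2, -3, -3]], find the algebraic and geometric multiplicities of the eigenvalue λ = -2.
algebraic multiplicity 3, geometric multiplicity 1

The characteristic polynomial is (x + 2)^3, so the factor x + 2 appears with exponent 3: the algebraic multiplicity is 3.

rank(A + 2I) = 2, so the eigenspace has dimension 3 - 2 = 1: the geometric multiplicity is 1.

Since 1 < 3, A is not diagonalizable.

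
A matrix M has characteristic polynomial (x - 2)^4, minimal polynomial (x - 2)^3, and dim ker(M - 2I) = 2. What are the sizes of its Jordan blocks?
Jordan blocks: (2, 3), (2, 1)

λ = 2: algebraic multiplicity 4 (exponent in χ_M), largest block size 3 (exponent in m_M), 2 blocks (geometric multiplicity). These force block sizes [3, 1].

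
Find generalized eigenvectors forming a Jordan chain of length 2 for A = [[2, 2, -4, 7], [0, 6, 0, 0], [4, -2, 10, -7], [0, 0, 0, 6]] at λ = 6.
v_1 = [[2, -1, -1, 1]]^T, v_2 = [[1, 0, -1, 0]]^T

We seek v_1 ∈ ker((A - 6I)^2) \ ker(A - 6I), then set v_{i+1} = (A - 6I) v_i.

One such chain is v_1 = [[2, -1, -1, 1]]^T, v_2 = [[1, 0, -1, 0]]^T. Check: (A - 6I) v_2 = [[0, 0, 0, 0]]^T = 0.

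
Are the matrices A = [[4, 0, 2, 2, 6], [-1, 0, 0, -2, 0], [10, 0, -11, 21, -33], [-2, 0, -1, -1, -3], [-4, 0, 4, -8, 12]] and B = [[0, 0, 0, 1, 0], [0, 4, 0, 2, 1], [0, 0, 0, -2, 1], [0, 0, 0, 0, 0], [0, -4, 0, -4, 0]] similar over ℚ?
Two matrices over a field are similar if and only if they have the same invariant factors.

Both A and B have characteristic polynomial x^3(x - 2)^2 and minimal polynomial x^2(x - 2)^2. Computing further, both have invariant factors x, x^2(x - 2)^2. Hence A and B are similar.

Yes.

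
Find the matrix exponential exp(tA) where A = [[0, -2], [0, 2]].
A has Jordan form J = [[0, 0], [0, 2]] with A = PJP^{-1}, so e^{tA} = P e^{tJ} P^{-1}.

For a Jordan block J_k(λ), e^{tJ_k(λ)} = e^{λt} · (I + tN + t^2 N^2/2! + ... + t^{k-1} N^{k-1}/(k-1)!) where N is the nilpotent superdiagonal part.

Assembling the blocks and conjugating back gives the entries of e^{tA} as shown above.

e^{tA} = [[1, 1 - e^{2*t}], [0, e^{2*t}]]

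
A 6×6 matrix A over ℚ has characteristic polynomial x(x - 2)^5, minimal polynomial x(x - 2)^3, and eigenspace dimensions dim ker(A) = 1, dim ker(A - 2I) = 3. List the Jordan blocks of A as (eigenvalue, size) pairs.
λ = 0: algebraic multiplicity 1 (exponent in χ_A), largest block size 1 (exponent in m_A), 1 block (geometric multiplicity). This forces block sizes [1].
λ = 2: algebraic multiplicity 5 (exponent in χ_A), largest block size 3 (exponent in m_A), 3 blocks (geometric multiplicity). These force block sizes [3, 1, 1].

Jordan blocks: (0, 1), (2, 3), (2, 1), (2, 1)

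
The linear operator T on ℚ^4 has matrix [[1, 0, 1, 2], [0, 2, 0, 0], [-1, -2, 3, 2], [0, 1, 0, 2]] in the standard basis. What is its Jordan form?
J = [[2, 1, 0, 0], [0, 2, 0, 0], [0, 0, 2, 1], [0, 0, 0, 2]]

The characteristic polynomial is det(xI - A) = (x - 2)^4, so the eigenvalues are 2 (algebraic multiplicity 4).

For λ = 2: rank(A - 2I) = 2, rank((A - 2I)^2) = 0. The eigenspace has dimension 4 - 2 = 2, so there are 2 Jordan blocks; the rank sequence gives block sizes [2, 2].

Assembling the blocks gives the Jordan form J above.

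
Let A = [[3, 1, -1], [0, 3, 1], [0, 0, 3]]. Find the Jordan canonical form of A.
The characteristic polynomial is det(xI - A) = (x - 3)^3, so the eigenvalues are 3 (algebraic multiplicity 3).

For λ = 3: rank(A - 3I) = 2, rank((A - 3I)^2) = 1, rank((A - 3I)^3) = 0. The eigenspace has dimension 3 - 2 = 1, so there is 1 Jordan block; the rank sequence gives block sizes [3].

Assembling the blocks gives the Jordan form J above.

J = [[3, 1, 0], [0, 3, 1], [0, 0, 3]]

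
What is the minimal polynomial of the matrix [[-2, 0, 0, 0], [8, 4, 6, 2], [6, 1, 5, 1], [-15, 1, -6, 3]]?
The characteristic polynomial factors as (x - 5)^2(x - 2)(x + 2). The minimal polynomial is ∏(x - λ)^{k_λ} where k_λ is the size of the largest Jordan block at λ.

For λ = -2: rank(A + 2I) = 3, and the largest Jordan block has size 1 (the smallest k with rank((A + 2I)^k) = rank((A + 2I)^(k+1))).
For λ = 2: rank(A - 2I) = 3, and the largest Jordan block has size 1 (the smallest k with rank((A - 2I)^k) = rank((A - 2I)^(k+1))).
For λ = 5: rank(A - 5I) = 3, and the largest Jordan block has size 2 (the smallest k with rank((A - 5I)^k) = rank((A - 5I)^(k+1))).

So m_A(x) = (x - 5)^2(x - 2)(x + 2).

m_A(x) = (x - 5)^2(x - 2)(x + 2)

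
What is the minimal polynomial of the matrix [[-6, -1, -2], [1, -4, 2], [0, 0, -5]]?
m_A(x) = (x + 5)^2

The characteristic polynomial factors as (x + 5)^3. The minimal polynomial is ∏(x - λ)^{k_λ} where k_λ is the size of the largest Jordan block at λ.

For λ = -5: rank(A + 5I) = 1, and the largest Jordan block has size 2 (the smallest k with rank((A + 5I)^k) = rank((A + 5I)^(k+1))).

So m_A(x) = (x + 5)^2.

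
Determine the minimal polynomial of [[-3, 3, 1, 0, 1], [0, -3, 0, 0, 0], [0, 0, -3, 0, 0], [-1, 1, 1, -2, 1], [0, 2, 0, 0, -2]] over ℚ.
The characteristic polynomial factors as (x + 2)^2(x + 3)^3. The minimal polynomial is ∏(x - λ)^{k_λ} where k_λ is the size of the largest Jordan block at λ.

For λ = -3: rank(A + 3I) = 3, and the largest Jordan block has size 2 (the smallest k with rank((A + 3I)^k) = rank((A + 3I)^(k+1))).
For λ = -2: rank(A + 2I) = 3, and the largest Jordan block has size 1 (the smallest k with rank((A + 2I)^k) = rank((A + 2I)^(k+1))).

So m_A(x) = (x + 2)(x + 3)^2.

m_A(x) = (x + 2)(x + 3)^2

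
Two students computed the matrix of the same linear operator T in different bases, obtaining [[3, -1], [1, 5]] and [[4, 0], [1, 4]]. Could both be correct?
Two matrices over a field are similar if and only if they have the same invariant factors.

Both A and B have characteristic polynomial (x - 4)^2 and minimal polynomial (x - 4)^2. Computing further, both have invariant factors (x - 4)^2. Hence A and B are similar.

Yes.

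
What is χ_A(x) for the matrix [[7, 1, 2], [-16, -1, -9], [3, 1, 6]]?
xI - A = [[x - 7, -1, -2], [16, x + 1, 9], [-3, -1, x - 6]].

Expanding det(xI - A) along the first row:
det(xI - A) = + (x - 7)·det([[x + 1, 9], [-1, x - 6]]) - (-1)·det([[16, 9], [-3, x - 6]]) + (-2)·det([[16, x + 1], [-3, -1]]).

Evaluating gives χ_A(x) = x^3 - 12x^2 + 48x - 64 = (x - 4)^3.

χ_A(x) = (x - 4)^3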